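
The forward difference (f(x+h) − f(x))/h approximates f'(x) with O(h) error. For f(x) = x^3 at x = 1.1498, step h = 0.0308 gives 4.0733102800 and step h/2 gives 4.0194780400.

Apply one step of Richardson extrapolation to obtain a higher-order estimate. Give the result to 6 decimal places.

3.965646

Error is O(h^1); halving h shrinks it by 2^1 = 2.
2·4.0194780400 = 8.0389560800; subtract 4.0733102800 → 3.9656458000
(2·4.0194780400 − 4.0733102800)/(2 − 1) = 3.9656458000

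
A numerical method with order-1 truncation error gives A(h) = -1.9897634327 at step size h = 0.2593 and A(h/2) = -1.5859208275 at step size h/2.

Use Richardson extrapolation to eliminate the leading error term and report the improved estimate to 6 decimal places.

r = 1: numerator weight 2, denominator 1.
Numerator 2×A(h/2) − A(h) = 2×(-1.5859208275) − (-1.9897634327) = -1.1820782223
Divide by 2^1 − 1 = 1.
Result: -1.1820782223
Gap between inputs: 4.038e-01; correction applied: +0.4038426052.

-1.182078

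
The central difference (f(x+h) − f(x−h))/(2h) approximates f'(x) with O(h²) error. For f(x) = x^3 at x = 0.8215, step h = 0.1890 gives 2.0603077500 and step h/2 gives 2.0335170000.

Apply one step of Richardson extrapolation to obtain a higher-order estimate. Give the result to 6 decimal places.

2.024587

r = 2, so 2^r = 4.
4·2.0335170000 = 8.1340680000; 8.1340680000 − 2.0603077500 = 6.0737602500
Extrapolated: 6.0737602500 / 3 = 2.0245867500
Gap between inputs: 2.679e-02; correction applied: −0.0089302500.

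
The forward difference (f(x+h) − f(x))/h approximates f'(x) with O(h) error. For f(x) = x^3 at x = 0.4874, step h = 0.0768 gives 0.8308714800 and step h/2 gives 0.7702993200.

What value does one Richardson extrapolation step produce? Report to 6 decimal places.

0.709727

r = 1: numerator weight 2, denominator 1.
2^1*A(h/2) = 1.5405986400; minus A(h) gives 0.7097271600.
Denominator 2 − 1 = 1.
R = 0.7097271600/1 = 0.7097271600
Shift from A(h/2): −0.0605721600.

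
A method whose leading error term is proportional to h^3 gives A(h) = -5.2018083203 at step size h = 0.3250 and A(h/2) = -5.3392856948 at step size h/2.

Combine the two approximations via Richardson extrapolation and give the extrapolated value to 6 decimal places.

r = 3: numerator weight 8, denominator 7.
Top: 8(-5.3392856948) − (-5.2018083203) = -37.5124772381
Divide by 2^3 − 1 = 7.
Result: -5.3589253197
Correction |R − A(h/2)| = 1.964e-02; gap |A(h/2) − A(h)| = 1.375e-01.

-5.358925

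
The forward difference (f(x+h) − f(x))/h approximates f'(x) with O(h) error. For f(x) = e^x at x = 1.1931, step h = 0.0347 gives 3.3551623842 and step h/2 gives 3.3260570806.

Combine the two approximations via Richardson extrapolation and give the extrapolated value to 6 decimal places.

3.296952

Error is O(h^1); halving h shrinks it by 2^1 = 2.
Top: 2(3.3260570806) − (3.3551623842) = 3.2969517770
Denominator 2 − 1 = 1.
Result: 3.2969517770
Shift from A(h/2): −0.0291053036.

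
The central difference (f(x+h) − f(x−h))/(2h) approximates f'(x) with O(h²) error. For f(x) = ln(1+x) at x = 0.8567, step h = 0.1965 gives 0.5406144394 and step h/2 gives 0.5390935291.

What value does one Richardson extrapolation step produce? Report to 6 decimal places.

With r = 2 the leading error scales as h^2, so the weight is 2^2 = 4.
Difference of the inputs: 0.5390935291 − 0.5406144394 = -0.0015209103
Divide by 2^2 − 1 = 3: (-0.0015209103)/3 = -0.0005069701
R = 0.5390935291 − 0.0005069701 = 0.5385865590
Shift from A(h/2): −0.0005069701.

0.538587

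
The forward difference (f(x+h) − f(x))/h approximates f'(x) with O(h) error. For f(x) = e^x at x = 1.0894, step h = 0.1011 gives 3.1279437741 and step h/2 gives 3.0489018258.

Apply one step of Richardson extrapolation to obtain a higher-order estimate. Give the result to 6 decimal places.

The method has order 1: 2^1 = 2.
2^1*A(h/2) = 6.0978036516; minus A(h) gives 2.9698598775.
2.9698598775 ÷ 1 = 2.9698598775
Gap between inputs: 7.904e-02; correction applied: −0.0790419483.

2.969860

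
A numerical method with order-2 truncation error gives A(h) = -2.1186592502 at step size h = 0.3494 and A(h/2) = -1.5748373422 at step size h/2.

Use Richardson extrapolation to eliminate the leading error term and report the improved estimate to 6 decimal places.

-1.393563

Method order is 2; weight 2^2 = 4.
2^2*A(h/2) = -6.2993493688; minus A(h) gives -4.1806901186.
(-4.1806901186) ÷ 3 = -1.3935633729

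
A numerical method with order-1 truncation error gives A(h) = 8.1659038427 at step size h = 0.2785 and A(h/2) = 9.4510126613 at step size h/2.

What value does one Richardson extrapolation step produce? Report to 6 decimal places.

10.736121

r = 1: numerator weight 2, denominator 1.
2^1*A(h/2) = 18.9020253226; minus A(h) gives 10.7361214799.
Divide by 2^1 − 1 = 1.
So the Richardson estimate is 10.7361214799.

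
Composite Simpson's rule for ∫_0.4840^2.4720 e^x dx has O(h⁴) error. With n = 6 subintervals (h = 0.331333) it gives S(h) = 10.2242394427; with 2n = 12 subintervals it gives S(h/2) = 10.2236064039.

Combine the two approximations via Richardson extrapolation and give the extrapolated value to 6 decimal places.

r = 4: numerator weight 16, denominator 15.
Difference of the inputs: 10.2236064039 − 10.2242394427 = -0.0006330388
Divide by 2^4 − 1 = 15: (-0.0006330388)/15 = -0.0000422026
R = A(h/2) + (A(h/2) − A(h))/15 = 10.2236064039 − 0.0000422026 = 10.2235642013
Shift from A(h/2): −0.0000422026.

10.223564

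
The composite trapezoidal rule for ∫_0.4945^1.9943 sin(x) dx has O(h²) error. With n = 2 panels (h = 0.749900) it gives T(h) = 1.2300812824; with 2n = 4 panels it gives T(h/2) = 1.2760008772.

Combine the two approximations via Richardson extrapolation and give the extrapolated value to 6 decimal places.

1.291307

Method order is 2; weight 2^2 = 4.
2^2 × A(h/2) = 5.1040035088; minus A(h) gives 3.8739222264.
3.8739222264 ÷ 3 = 1.2913074088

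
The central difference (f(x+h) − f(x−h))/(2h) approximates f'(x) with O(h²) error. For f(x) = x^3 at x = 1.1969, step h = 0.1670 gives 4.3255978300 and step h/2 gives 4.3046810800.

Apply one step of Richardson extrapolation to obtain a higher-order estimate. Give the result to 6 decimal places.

Method order is 2; weight 2^2 = 4.
Top: 4(4.3046810800) − (4.3255978300) = 12.8931264900
(4*4.3046810800 − 4.3255978300)/(4 − 1) = 4.2977088300
Correction |R − A(h/2)| = 6.972e-03; gap |A(h/2) − A(h)| = 2.092e-02.

4.297709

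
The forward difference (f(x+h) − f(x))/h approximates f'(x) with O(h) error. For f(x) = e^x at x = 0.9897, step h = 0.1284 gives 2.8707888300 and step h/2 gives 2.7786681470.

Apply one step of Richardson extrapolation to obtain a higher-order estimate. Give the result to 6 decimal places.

2.686547

Leading term ∝ h^1; use weight 2 = 2^1.
2 × 2.7786681470 = 5.5573362940; 5.5573362940 − 2.8707888300 = 2.6865474640
Divide by 2^1 − 1 = 1.
2.6865474640 ÷ 1 = 2.6865474640
Gap between inputs: 9.212e-02; correction applied: −0.0921206830.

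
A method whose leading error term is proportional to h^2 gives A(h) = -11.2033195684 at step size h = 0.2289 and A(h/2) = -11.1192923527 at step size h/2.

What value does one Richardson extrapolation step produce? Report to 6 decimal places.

Order 2 gives 2^r = 4 and 2^r − 1 = 3.
4×(-11.1192923527) = -44.4771694108; (-44.4771694108) − (-11.2033195684) = -33.2738498424
Divide by 2^2 − 1 = 3.
R = (-33.2738498424)/3 = -11.0912832808
Shift from A(h/2): +0.0280090719.

-11.091283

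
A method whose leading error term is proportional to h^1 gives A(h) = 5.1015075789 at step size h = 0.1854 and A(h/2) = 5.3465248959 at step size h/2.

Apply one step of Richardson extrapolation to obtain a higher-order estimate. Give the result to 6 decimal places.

5.591542

r = 1: numerator weight 2, denominator 1.
Weighted: 10.6930497918 − 5.1015075789 = 5.5915422129
Divide by 2^1 − 1 = 1.
Extrapolated: 5.5915422129 / 1 = 5.5915422129
Shift from A(h/2): +0.2450173170.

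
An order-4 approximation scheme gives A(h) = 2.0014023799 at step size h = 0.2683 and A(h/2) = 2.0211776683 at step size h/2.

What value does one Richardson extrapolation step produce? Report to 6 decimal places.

Error is O(h^4); halving h shrinks it by 2^4 = 16.
Top: 16(2.0211776683) − (2.0014023799) = 30.3374403129
Divide by 2^4 − 1 = 15.
(16·2.0211776683 − 2.0014023799)/(16 − 1) = 2.0224960209
Gap between inputs: 1.978e-02; correction applied: +0.0013183526.

2.022496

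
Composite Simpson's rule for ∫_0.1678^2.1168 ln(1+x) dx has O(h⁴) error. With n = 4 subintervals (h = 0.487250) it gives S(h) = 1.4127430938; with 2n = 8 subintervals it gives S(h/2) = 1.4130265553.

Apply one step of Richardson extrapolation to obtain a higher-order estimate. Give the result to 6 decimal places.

1.413045

Method order is 4; weight 2^4 = 16.
Top: 16(1.4130265553) − (1.4127430938) = 21.1956817910
Denominator 16 − 1 = 15.
Result: 1.4130454527
Correction |R − A(h/2)| = 1.890e-05; gap |A(h/2) − A(h)| = 2.835e-04.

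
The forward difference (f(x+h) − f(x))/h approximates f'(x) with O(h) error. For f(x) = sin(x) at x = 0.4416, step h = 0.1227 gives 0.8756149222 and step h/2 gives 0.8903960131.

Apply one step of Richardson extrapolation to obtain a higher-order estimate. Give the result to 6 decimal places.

Leading term ∝ h^1; use weight 2 = 2^1.
2^1·A(h/2) = 1.7807920262; minus A(h) gives 0.9051771040.
Divide by 2^1 − 1 = 1.
Result: 0.9051771040
Correction |R − A(h/2)| = 1.478e-02; gap |A(h/2) − A(h)| = 1.478e-02.

0.905177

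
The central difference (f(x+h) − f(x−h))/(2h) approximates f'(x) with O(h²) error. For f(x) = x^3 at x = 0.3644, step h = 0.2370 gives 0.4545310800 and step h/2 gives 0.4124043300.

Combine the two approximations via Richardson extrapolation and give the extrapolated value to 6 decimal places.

r = 2: numerator weight 4, denominator 3.
4 × 0.4124043300 = 1.6496173200; subtract 0.4545310800 → 1.1950862400
Divide by 2^2 − 1 = 3.
(4 × 0.4124043300 − 0.4545310800)/(4 − 1) = 0.3983620800

0.398362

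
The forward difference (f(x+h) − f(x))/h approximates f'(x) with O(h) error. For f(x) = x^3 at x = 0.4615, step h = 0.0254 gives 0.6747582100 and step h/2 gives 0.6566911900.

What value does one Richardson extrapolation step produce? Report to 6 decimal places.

0.638624

Order 1 gives 2^r = 2 and 2^r − 1 = 1.
Weighted: 1.3133823800 − 0.6747582100 = 0.6386241700
Extrapolated: 0.6386241700 / 1 = 0.6386241700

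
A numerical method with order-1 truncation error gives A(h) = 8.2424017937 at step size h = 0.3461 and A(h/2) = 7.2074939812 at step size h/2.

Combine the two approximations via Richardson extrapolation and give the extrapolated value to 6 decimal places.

r = 1, so 2^r = 2.
2^1 × A(h/2) = 14.4149879624; minus A(h) gives 6.1725861687.
6.1725861687 ÷ 1 = 6.1725861687

6.172586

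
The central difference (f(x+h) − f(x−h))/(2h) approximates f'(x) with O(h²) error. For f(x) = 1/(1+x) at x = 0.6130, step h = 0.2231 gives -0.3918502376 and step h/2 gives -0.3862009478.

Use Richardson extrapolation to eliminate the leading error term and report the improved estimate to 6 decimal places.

-0.384318

Method order is 2; weight 2^2 = 4.
Weighted: (-1.5448037912) − (-0.3918502376) = -1.1529535536
(-1.1529535536) ÷ 3 = -0.3843178512
Correction |R − A(h/2)| = 1.883e-03; gap |A(h/2) − A(h)| = 5.649e-03.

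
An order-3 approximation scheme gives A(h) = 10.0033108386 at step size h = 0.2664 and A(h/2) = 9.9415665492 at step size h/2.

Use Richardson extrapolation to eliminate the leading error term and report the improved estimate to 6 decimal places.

9.932746

Method order is 3; weight 2^3 = 8.
2^3·A(h/2) = 79.5325323936; minus A(h) gives 69.5292215550.
Denominator 8 − 1 = 7.
Extrapolated: 69.5292215550 / 7 = 9.9327459364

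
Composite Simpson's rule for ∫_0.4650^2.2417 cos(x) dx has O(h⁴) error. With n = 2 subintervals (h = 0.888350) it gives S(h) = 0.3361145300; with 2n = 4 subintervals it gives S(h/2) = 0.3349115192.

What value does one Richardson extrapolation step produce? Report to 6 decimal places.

0.334831

With r = 4 the leading error scales as h^4, so the weight is 2^4 = 16.
Top: 16(0.3349115192) − (0.3361145300) = 5.0224697772
Divide by 2^4 − 1 = 15.
Result: 0.3348313185
Correction |R − A(h/2)| = 8.020e-05; gap |A(h/2) − A(h)| = 1.203e-03.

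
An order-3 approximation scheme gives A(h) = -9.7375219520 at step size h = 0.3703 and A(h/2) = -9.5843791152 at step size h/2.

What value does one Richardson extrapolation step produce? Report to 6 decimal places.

-9.562502

r = 3, so 2^r = 8.
Difference of the inputs: -9.5843791152 − (-9.7375219520) = 0.1531428368
Correction (A(h/2) − A(h))/(8 − 1) = 0.1531428368/7 = 0.0218775481
R = -9.5843791152 + 0.0218775481 = -9.5625015671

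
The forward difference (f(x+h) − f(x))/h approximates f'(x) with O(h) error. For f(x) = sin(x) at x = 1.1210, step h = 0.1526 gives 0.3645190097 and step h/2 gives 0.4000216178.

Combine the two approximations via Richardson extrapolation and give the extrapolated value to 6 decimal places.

0.435524

r = 1: numerator weight 2, denominator 1.
2·0.4000216178 = 0.8000432356; 0.8000432356 − 0.3645190097 = 0.4355242259
R = 0.4355242259/1 = 0.4355242259
Correction |R − A(h/2)| = 3.550e-02; gap |A(h/2) − A(h)| = 3.550e-02.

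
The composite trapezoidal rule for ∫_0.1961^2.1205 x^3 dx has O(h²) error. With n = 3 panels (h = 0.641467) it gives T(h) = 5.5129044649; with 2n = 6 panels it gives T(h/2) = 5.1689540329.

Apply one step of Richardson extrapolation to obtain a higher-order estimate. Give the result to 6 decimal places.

5.054304

Order 2 gives 2^r = 4 and 2^r − 1 = 3.
Weighted: 20.6758161316 − 5.5129044649 = 15.1629116667
Divide by 2^2 − 1 = 3.
Extrapolated: 15.1629116667 / 3 = 5.0543038889
Correction |R − A(h/2)| = 1.147e-01; gap |A(h/2) − A(h)| = 3.440e-01.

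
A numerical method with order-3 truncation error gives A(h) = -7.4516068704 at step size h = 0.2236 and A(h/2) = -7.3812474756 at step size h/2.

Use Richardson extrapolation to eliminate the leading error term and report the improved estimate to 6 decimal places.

With r = 3 the leading error scales as h^3, so the weight is 2^3 = 8.
2^3 × A(h/2) = -59.0499798048; minus A(h) gives -51.5983729344.
Divide by 2^3 − 1 = 7.
Result: -7.3711961335

-7.371196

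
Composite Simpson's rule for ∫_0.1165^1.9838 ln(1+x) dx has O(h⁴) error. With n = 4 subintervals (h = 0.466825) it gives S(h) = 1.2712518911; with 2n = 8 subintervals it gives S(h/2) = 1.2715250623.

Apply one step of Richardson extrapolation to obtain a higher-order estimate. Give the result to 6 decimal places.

1.271543

r = 4: numerator weight 16, denominator 15.
16·1.2715250623 = 20.3444009968; 20.3444009968 − 1.2712518911 = 19.0731491057
19.0731491057 ÷ 15 = 1.2715432737
Shift from A(h/2): +0.0000182114.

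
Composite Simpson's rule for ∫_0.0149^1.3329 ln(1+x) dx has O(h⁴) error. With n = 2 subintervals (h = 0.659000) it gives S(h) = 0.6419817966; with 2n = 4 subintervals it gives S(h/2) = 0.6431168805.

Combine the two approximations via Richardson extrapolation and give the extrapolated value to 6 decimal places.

The method has order 4: 2^4 = 16.
16·0.6431168805 − 0.6419817966 = 9.6478882914
Denominator 16 − 1 = 15.
(16·0.6431168805 − 0.6419817966)/(16 − 1) = 0.6431925528

0.643193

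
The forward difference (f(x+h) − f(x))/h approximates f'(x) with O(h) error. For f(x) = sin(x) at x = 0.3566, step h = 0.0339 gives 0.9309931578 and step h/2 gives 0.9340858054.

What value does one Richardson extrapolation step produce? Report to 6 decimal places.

Method order is 1; weight 2^1 = 2.
A(h/2) − A(h) = 0.9340858054 − 0.9309931578 = 0.0030926476
Correction (A(h/2) − A(h))/(2 − 1) = 0.0030926476/1 = 0.0030926476
R = A(h/2) + (A(h/2) − A(h))/1 = 0.9340858054 + 0.0030926476 = 0.9371784530
Gap between inputs: 3.093e-03; correction applied: +0.0030926476.

0.937178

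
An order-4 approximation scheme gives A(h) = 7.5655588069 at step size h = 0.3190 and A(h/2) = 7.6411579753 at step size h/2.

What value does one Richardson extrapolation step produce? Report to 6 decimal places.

7.646198

Error is O(h^4); halving h shrinks it by 2^4 = 16.
Numerator 16×A(h/2) − A(h) = 16×7.6411579753 − 7.5655588069 = 114.6929687979
Divide by 2^4 − 1 = 15.
(16×7.6411579753 − 7.5655588069)/(16 − 1) = 7.6461979199
Gap between inputs: 7.560e-02; correction applied: +0.0050399446.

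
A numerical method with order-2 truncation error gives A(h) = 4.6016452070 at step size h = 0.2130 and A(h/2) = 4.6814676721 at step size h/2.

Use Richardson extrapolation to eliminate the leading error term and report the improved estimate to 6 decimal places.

The method has order 2: 2^2 = 4.
4*4.6814676721 = 18.7258706884; subtract 4.6016452070 → 14.1242254814
Denominator 4 − 1 = 3.
Result: 4.7080751605

4.708075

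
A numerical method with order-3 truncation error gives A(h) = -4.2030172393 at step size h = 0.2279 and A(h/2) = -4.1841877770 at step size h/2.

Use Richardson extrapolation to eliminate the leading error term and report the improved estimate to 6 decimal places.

r = 3: numerator weight 8, denominator 7.
8 × (-4.1841877770) − (-4.2030172393) = -29.2704849767
Denominator 8 − 1 = 7.
(-29.2704849767) ÷ 7 = -4.1814978538

-4.181498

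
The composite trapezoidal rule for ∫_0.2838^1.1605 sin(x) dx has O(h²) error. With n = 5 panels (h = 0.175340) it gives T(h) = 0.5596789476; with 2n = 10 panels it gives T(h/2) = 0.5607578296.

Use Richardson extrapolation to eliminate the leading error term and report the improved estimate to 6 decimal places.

0.561117

Order 2 gives 2^r = 4 and 2^r − 1 = 3.
4*0.5607578296 − 0.5596789476 = 1.6833523708
(4*0.5607578296 − 0.5596789476)/(4 − 1) = 0.5611174569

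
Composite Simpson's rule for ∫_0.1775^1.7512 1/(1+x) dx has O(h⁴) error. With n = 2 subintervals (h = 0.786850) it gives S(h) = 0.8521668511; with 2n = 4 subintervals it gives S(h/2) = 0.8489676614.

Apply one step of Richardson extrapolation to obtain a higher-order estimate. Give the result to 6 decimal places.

Order 4 gives 2^r = 16 and 2^r − 1 = 15.
Top: 16(0.8489676614) − (0.8521668511) = 12.7313157313
Denominator 16 − 1 = 15.
Extrapolated: 12.7313157313 / 15 = 0.8487543821

0.848754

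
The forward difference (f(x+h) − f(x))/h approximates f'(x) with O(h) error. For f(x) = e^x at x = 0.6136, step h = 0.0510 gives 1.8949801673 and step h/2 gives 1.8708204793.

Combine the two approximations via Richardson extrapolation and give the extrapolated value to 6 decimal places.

r = 1: numerator weight 2, denominator 1.
2×1.8708204793 = 3.7416409586; 3.7416409586 − 1.8949801673 = 1.8466607913
Divide by 2^1 − 1 = 1.
Result: 1.8466607913
Gap between inputs: 2.416e-02; correction applied: −0.0241596880.

1.846661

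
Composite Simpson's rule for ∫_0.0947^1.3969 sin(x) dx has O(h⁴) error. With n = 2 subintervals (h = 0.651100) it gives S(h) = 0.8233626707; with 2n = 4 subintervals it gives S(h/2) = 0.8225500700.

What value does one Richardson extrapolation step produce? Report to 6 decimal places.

0.822496

Method order is 4; weight 2^4 = 16.
Weighted: 13.1608011200 − 0.8233626707 = 12.3374384493
Extrapolated: 12.3374384493 / 15 = 0.8224958966
Shift from A(h/2): −0.0000541734.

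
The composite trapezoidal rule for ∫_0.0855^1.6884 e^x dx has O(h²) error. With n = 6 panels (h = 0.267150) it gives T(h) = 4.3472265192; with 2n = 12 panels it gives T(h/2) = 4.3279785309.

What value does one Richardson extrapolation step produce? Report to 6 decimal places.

With r = 2 the leading error scales as h^2, so the weight is 2^2 = 4.
2^2*A(h/2) = 17.3119141236; minus A(h) gives 12.9646876044.
R = 12.9646876044/3 = 4.3215625348
Correction |R − A(h/2)| = 6.416e-03; gap |A(h/2) − A(h)| = 1.925e-02.

4.321563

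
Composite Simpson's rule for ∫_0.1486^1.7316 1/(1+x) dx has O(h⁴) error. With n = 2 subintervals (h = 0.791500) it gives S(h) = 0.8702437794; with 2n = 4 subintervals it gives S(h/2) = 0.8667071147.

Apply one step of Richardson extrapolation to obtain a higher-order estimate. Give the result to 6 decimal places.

0.866471

Error is O(h^4); halving h shrinks it by 2^4 = 16.
2^4×A(h/2) = 13.8673138352; minus A(h) gives 12.9970700558.
Extrapolated: 12.9970700558 / 15 = 0.8664713371
Gap between inputs: 3.537e-03; correction applied: −0.0002357776.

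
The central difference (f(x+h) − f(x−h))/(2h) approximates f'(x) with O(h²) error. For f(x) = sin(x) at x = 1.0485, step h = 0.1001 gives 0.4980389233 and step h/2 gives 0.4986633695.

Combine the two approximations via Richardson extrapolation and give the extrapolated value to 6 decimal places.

r = 2: numerator weight 4, denominator 3.
4 × 0.4986633695 = 1.9946534780; 1.9946534780 − 0.4980389233 = 1.4966145547
R = 1.4966145547/3 = 0.4988715182
Gap between inputs: 6.244e-04; correction applied: +0.0002081487.

0.498872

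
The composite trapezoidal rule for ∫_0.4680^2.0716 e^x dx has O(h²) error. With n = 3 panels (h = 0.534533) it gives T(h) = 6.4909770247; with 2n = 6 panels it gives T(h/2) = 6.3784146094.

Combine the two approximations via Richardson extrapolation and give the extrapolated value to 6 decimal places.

r = 2, so 2^r = 4.
Difference of the inputs: 6.3784146094 − 6.4909770247 = -0.1125624153
Correction (A(h/2) − A(h))/(4 − 1) = (-0.1125624153)/3 = -0.0375208051
R = 6.3784146094 − 0.0375208051 = 6.3408938043

6.340894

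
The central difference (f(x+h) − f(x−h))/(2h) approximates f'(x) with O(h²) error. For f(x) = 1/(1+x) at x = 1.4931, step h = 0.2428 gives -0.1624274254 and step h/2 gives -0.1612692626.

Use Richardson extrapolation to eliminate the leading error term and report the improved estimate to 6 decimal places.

Error is O(h^2); halving h shrinks it by 2^2 = 4.
4·(-0.1612692626) = -0.6450770504; subtract (-0.1624274254) → -0.4826496250
Extrapolated: (-0.4826496250) / 3 = -0.1608832083

-0.160883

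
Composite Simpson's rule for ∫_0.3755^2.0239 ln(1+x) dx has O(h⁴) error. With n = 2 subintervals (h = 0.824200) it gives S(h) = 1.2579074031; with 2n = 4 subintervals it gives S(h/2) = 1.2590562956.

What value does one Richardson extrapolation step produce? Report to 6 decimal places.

Order 4 gives 2^r = 16 and 2^r − 1 = 15.
Numerator 16 × A(h/2) − A(h) = 16 × 1.2590562956 − 1.2579074031 = 18.8869933265
18.8869933265 ÷ 15 = 1.2591328884
Correction |R − A(h/2)| = 7.659e-05; gap |A(h/2) − A(h)| = 1.149e-03.

1.259133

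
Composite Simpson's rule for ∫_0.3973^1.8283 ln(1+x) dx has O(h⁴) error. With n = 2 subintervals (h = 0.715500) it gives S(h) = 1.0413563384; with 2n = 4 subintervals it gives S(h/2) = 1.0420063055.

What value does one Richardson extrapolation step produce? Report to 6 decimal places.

1.042050

Method order is 4; weight 2^4 = 16.
Top: 16(1.0420063055) − (1.0413563384) = 15.6307445496
Extrapolated: 15.6307445496 / 15 = 1.0420496366
Gap between inputs: 6.500e-04; correction applied: +0.0000433311.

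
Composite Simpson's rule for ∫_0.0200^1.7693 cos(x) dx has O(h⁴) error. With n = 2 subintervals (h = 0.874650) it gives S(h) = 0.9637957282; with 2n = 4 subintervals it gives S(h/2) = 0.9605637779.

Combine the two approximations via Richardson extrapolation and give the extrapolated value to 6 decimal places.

0.960348

r = 4, so 2^r = 16.
16·0.9605637779 = 15.3690204464; subtract 0.9637957282 → 14.4052247182
Divide by 2^4 − 1 = 15.
(16·0.9605637779 − 0.9637957282)/(16 − 1) = 0.9603483145
Gap between inputs: 3.232e-03; correction applied: −0.0002154634.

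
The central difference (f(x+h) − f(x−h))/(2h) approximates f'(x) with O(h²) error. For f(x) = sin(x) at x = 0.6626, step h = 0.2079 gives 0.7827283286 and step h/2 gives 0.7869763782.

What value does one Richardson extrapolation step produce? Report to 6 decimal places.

The method has order 2: 2^2 = 4.
2^2·A(h/2) = 3.1479055128; minus A(h) gives 2.3651771842.
(4·0.7869763782 − 0.7827283286)/(4 − 1) = 0.7883923947

0.788392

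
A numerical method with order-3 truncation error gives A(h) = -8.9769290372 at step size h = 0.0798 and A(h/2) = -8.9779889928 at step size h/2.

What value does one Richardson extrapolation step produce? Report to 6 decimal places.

-8.978140

With r = 3 the leading error scales as h^3, so the weight is 2^3 = 8.
Top: 8(-8.9779889928) − (-8.9769290372) = -62.8469829052
(-62.8469829052) ÷ 7 = -8.9781404150
Gap between inputs: 1.060e-03; correction applied: −0.0001514222.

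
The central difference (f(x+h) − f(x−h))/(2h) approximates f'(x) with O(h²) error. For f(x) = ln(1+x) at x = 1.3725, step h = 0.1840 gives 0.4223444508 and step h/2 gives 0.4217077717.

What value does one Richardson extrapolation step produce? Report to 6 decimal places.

0.421496

Method order is 2; weight 2^2 = 4.
Difference of the inputs: 0.4217077717 − 0.4223444508 = -0.0006366791
Divide by 2^2 − 1 = 3: (-0.0006366791)/3 = -0.0002122264
R = A(h/2) + (A(h/2) − A(h))/3 = 0.4217077717 − 0.0002122264 = 0.4214955453
Shift from A(h/2): −0.0002122264.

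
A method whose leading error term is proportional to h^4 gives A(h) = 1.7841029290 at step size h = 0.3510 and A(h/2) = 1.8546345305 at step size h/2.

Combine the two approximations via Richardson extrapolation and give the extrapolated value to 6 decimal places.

r = 4: numerator weight 16, denominator 15.
Weighted: 29.6741524880 − 1.7841029290 = 27.8900495590
Divide by 2^4 − 1 = 15.
(16·1.8546345305 − 1.7841029290)/(16 − 1) = 1.8593366373
Shift from A(h/2): +0.0047021068.

1.859337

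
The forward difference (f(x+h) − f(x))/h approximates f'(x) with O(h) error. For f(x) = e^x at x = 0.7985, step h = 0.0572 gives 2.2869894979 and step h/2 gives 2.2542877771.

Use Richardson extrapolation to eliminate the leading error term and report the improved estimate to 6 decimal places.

r = 1, so 2^r = 2.
Numerator 2 × A(h/2) − A(h) = 2 × 2.2542877771 − 2.2869894979 = 2.2215860563
Denominator 2 − 1 = 1.
R = 2.2215860563/1 = 2.2215860563
Shift from A(h/2): −0.0327017208.

2.221586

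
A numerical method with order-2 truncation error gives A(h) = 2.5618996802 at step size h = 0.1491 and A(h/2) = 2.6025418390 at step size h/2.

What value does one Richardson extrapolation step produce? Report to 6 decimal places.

2.616089

Leading term ∝ h^2; use weight 4 = 2^2.
4·2.6025418390 − 2.5618996802 = 7.8482676758
(4·2.6025418390 − 2.5618996802)/(4 − 1) = 2.6160892253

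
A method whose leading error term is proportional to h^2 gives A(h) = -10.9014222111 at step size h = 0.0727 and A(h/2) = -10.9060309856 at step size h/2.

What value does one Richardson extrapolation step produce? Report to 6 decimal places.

-10.907567

Leading term ∝ h^2; use weight 4 = 2^2.
4·(-10.9060309856) = -43.6241239424; subtract (-10.9014222111) → -32.7227017313
Divide by 2^2 − 1 = 3.
R = (-32.7227017313)/3 = -10.9075672438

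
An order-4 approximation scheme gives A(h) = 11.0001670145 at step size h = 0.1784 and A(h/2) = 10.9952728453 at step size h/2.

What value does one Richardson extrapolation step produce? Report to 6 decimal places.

r = 4, so 2^r = 16.
2^4·A(h/2) = 175.9243655248; minus A(h) gives 164.9241985103.
R = 164.9241985103/15 = 10.9949465674

10.994947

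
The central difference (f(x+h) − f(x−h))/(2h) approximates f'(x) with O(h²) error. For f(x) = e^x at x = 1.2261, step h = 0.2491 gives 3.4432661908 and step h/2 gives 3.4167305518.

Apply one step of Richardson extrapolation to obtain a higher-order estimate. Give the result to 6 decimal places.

Leading term ∝ h^2; use weight 4 = 2^2.
4×3.4167305518 = 13.6669222072; 13.6669222072 − 3.4432661908 = 10.2236560164
(4×3.4167305518 − 3.4432661908)/(4 − 1) = 3.4078853388
Shift from A(h/2): −0.0088452130.

3.407885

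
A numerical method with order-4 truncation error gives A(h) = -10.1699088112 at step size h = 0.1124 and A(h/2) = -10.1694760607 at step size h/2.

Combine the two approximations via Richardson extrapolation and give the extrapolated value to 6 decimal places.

r = 4, so 2^r = 16.
16*(-10.1694760607) = -162.7116169712; subtract (-10.1699088112) → -152.5417081600
R = (-152.5417081600)/15 = -10.1694472107
Gap between inputs: 4.328e-04; correction applied: +0.0000288500.

-10.169447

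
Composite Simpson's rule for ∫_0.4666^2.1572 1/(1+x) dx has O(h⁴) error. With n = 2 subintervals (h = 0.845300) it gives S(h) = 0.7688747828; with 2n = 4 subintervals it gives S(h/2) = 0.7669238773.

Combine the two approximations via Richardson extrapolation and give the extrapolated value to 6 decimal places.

r = 4: numerator weight 16, denominator 15.
2^4·A(h/2) = 12.2707820368; minus A(h) gives 11.5019072540.
R = 11.5019072540/15 = 0.7667938169

0.766794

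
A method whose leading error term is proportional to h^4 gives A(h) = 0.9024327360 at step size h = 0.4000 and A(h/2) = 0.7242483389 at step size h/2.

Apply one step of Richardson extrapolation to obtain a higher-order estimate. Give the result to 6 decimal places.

With r = 4 the leading error scales as h^4, so the weight is 2^4 = 16.
Top: 16(0.7242483389) − (0.9024327360) = 10.6855406864
Divide by 2^4 − 1 = 15.
(16·0.7242483389 − 0.9024327360)/(16 − 1) = 0.7123693791
Shift from A(h/2): −0.0118789598.

0.712369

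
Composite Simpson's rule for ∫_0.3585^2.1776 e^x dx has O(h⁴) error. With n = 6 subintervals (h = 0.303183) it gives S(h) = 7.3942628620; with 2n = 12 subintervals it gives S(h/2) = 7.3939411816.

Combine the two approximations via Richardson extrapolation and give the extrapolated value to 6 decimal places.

r = 4: numerator weight 16, denominator 15.
Numerator 16*A(h/2) − A(h) = 16*7.3939411816 − 7.3942628620 = 110.9087960436
110.9087960436 ÷ 15 = 7.3939197362
Shift from A(h/2): −0.0000214454.

7.393920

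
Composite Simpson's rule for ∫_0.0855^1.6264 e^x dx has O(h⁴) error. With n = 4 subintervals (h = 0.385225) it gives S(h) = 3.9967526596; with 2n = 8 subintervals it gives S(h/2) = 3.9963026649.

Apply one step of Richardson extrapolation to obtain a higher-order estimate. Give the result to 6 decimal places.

With r = 4 the leading error scales as h^4, so the weight is 2^4 = 16.
Weighted: 63.9408426384 − 3.9967526596 = 59.9440899788
(16 × 3.9963026649 − 3.9967526596)/(16 − 1) = 3.9962726653
Correction |R − A(h/2)| = 3.000e-05; gap |A(h/2) − A(h)| = 4.500e-04.

3.996273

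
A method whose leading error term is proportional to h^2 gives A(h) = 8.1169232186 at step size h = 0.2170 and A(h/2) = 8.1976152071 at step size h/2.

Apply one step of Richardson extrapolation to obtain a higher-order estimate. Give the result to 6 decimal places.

8.224513

The method has order 2: 2^2 = 4.
2^2·A(h/2) = 32.7904608284; minus A(h) gives 24.6735376098.
Denominator 4 − 1 = 3.
So the Richardson estimate is 8.2245125366.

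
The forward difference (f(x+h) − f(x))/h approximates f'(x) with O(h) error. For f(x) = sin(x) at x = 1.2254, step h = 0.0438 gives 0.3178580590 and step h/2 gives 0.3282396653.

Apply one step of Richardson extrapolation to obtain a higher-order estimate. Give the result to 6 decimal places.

0.338621

The method has order 1: 2^1 = 2.
Top: 2(0.3282396653) − (0.3178580590) = 0.3386212716
Divide by 2^1 − 1 = 1.
(2 × 0.3282396653 − 0.3178580590)/(2 − 1) = 0.3386212716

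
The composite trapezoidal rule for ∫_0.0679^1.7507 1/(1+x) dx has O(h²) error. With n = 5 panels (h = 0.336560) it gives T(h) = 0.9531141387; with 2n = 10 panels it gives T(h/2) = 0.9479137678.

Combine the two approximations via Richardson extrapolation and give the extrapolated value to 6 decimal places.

The method has order 2: 2^2 = 4.
A(h/2) − A(h) = 0.9479137678 − 0.9531141387 = -0.0052003709
Correction (A(h/2) − A(h))/(4 − 1) = (-0.0052003709)/3 = -0.0017334570
R = A(h/2) + (A(h/2) − A(h))/3 = 0.9479137678 − 0.0017334570 = 0.9461803108

0.946180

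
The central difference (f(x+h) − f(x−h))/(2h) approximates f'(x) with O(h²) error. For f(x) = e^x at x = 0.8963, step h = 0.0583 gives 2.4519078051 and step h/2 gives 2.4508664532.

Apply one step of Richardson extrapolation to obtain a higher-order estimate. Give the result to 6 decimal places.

Method order is 2; weight 2^2 = 4.
4 × 2.4508664532 − 2.4519078051 = 7.3515580077
Divide by 2^2 − 1 = 3.
Extrapolated: 7.3515580077 / 3 = 2.4505193359
Gap between inputs: 1.041e-03; correction applied: −0.0003471173.

2.450519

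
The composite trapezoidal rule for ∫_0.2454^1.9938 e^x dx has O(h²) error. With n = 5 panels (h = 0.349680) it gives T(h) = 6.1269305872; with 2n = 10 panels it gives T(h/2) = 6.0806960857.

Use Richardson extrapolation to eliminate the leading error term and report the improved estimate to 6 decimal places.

The method has order 2: 2^2 = 4.
4×6.0806960857 − 6.1269305872 = 18.1958537556
R = 18.1958537556/3 = 6.0652845852

6.065285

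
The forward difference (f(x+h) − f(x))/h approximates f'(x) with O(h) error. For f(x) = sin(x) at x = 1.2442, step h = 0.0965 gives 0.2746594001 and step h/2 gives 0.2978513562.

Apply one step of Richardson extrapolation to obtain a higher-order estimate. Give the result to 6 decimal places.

0.321043

The method has order 1: 2^1 = 2.
2·0.2978513562 − 0.2746594001 = 0.3210433123
R = 0.3210433123/1 = 0.3210433123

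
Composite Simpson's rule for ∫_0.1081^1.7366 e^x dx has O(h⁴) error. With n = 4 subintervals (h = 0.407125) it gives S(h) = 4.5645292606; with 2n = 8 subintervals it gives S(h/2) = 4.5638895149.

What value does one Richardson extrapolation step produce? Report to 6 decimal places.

4.563847

r = 4, so 2^r = 16.
16 × 4.5638895149 = 73.0222322384; 73.0222322384 − 4.5645292606 = 68.4577029778
Denominator 16 − 1 = 15.
Result: 4.5638468652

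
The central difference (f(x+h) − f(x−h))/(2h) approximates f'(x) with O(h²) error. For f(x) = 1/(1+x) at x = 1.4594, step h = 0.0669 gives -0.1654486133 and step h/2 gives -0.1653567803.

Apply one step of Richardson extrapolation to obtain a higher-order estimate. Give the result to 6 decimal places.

-0.165326

With r = 2 the leading error scales as h^2, so the weight is 2^2 = 4.
2^2*A(h/2) = -0.6614271212; minus A(h) gives -0.4959785079.
Denominator 4 − 1 = 3.
So the Richardson estimate is -0.1653261693.
Correction |R − A(h/2)| = 3.061e-05; gap |A(h/2) − A(h)| = 9.183e-05.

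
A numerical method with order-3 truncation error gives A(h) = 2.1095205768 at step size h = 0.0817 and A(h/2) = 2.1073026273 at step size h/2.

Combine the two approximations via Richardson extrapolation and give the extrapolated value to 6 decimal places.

2.106986

Error is O(h^3); halving h shrinks it by 2^3 = 8.
8·2.1073026273 = 16.8584210184; subtract 2.1095205768 → 14.7489004416
R = 14.7489004416/7 = 2.1069857774
Correction |R − A(h/2)| = 3.168e-04; gap |A(h/2) − A(h)| = 2.218e-03.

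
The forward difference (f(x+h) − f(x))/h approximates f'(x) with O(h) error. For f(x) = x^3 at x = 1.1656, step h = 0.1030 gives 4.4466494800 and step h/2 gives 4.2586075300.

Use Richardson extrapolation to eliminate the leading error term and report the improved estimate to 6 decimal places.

4.070566

Leading term ∝ h^1; use weight 2 = 2^1.
Numerator 2*A(h/2) − A(h) = 2*4.2586075300 − 4.4466494800 = 4.0705655800
Extrapolated: 4.0705655800 / 1 = 4.0705655800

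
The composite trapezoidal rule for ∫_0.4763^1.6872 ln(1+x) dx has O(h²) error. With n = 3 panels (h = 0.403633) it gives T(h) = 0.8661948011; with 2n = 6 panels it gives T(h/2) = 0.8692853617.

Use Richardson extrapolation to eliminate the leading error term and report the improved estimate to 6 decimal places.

0.870316

Order 2 gives 2^r = 4 and 2^r − 1 = 3.
Numerator 4*A(h/2) − A(h) = 4*0.8692853617 − 0.8661948011 = 2.6109466457
Extrapolated: 2.6109466457 / 3 = 0.8703155486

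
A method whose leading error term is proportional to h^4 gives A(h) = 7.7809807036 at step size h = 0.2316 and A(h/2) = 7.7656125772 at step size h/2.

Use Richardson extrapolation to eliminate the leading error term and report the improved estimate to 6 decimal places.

7.764588

Order 4 gives 2^r = 16 and 2^r − 1 = 15.
2^4·A(h/2) = 124.2498012352; minus A(h) gives 116.4688205316.
Denominator 16 − 1 = 15.
Result: 7.7645880354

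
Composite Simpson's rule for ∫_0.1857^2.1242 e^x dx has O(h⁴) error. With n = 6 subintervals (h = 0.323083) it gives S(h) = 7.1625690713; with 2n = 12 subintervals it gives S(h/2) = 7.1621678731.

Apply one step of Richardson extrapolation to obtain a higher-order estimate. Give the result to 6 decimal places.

Error is O(h^4); halving h shrinks it by 2^4 = 16.
Numerator 16*A(h/2) − A(h) = 16*7.1621678731 − 7.1625690713 = 107.4321168983
R = 107.4321168983/15 = 7.1621411266

7.162141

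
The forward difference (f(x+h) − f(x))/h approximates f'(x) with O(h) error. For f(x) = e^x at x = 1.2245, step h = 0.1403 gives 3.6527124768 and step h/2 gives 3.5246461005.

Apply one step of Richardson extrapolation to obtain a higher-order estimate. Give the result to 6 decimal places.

3.396580

Order 1 gives 2^r = 2 and 2^r − 1 = 1.
2×3.5246461005 = 7.0492922010; 7.0492922010 − 3.6527124768 = 3.3965797242
R = 3.3965797242/1 = 3.3965797242
Gap between inputs: 1.281e-01; correction applied: −0.1280663763.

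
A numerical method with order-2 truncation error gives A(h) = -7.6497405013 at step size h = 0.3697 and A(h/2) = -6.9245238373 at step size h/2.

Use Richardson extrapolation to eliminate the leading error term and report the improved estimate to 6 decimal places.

-6.682785

The method has order 2: 2^2 = 4.
4*(-6.9245238373) − (-7.6497405013) = -20.0483548479
Extrapolated: (-20.0483548479) / 3 = -6.6827849493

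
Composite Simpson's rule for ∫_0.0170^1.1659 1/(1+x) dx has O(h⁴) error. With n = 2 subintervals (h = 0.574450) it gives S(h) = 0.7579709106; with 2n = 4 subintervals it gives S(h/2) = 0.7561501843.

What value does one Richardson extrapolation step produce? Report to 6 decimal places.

0.756029

Method order is 4; weight 2^4 = 16.
Difference of the inputs: 0.7561501843 − 0.7579709106 = -0.0018207263
Divide by 2^4 − 1 = 15: (-0.0018207263)/15 = -0.0001213818
R = A(h/2) + (A(h/2) − A(h))/15 = 0.7561501843 − 0.0001213818 = 0.7560288025
Correction |R − A(h/2)| = 1.214e-04; gap |A(h/2) − A(h)| = 1.821e-03.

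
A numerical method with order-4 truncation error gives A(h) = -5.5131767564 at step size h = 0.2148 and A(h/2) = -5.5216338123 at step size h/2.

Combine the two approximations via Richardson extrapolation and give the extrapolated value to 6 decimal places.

r = 4: numerator weight 16, denominator 15.
16*(-5.5216338123) = -88.3461409968; subtract (-5.5131767564) → -82.8329642404
Divide by 2^4 − 1 = 15.
Result: -5.5221976160
Correction |R − A(h/2)| = 5.638e-04; gap |A(h/2) − A(h)| = 8.457e-03.

-5.522198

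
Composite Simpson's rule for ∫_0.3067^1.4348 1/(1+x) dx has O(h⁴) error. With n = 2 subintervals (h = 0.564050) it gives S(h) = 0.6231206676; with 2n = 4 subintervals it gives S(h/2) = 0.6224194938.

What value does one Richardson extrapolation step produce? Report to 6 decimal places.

With r = 4 the leading error scales as h^4, so the weight is 2^4 = 16.
Difference of the inputs: 0.6224194938 − 0.6231206676 = -0.0007011738
Divide by 2^4 − 1 = 15: (-0.0007011738)/15 = -0.0000467449
R = A(h/2) + (A(h/2) − A(h))/15 = 0.6224194938 − 0.0000467449 = 0.6223727489

0.622373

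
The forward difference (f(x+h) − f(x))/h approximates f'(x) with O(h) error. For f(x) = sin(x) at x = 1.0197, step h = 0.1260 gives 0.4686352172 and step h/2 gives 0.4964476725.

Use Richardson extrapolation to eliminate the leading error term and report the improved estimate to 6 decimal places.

0.524260

r = 1: numerator weight 2, denominator 1.
A(h/2) − A(h) = 0.4964476725 − 0.4686352172 = 0.0278124553
Correction (A(h/2) − A(h))/(2 − 1) = 0.0278124553/1 = 0.0278124553
R = A(h/2) + (A(h/2) − A(h))/1 = 0.4964476725 + 0.0278124553 = 0.5242601278
Correction |R − A(h/2)| = 2.781e-02; gap |A(h/2) − A(h)| = 2.781e-02.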